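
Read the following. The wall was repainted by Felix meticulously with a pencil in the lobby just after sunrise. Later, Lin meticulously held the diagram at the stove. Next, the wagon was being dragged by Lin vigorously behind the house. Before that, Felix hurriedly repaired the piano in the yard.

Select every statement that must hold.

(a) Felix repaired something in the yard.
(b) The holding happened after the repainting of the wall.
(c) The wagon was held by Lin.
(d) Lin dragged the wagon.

(a) Entailed — dropping 'hurriedly' and generalizing the patient leaves a sub-description the original still satisfies.
(b) Entailed — the narrative places the repainting before the holding.
(c) Not entailed — Lin held the diagram, not the wagon; the wagon belongs to the dragging event.
(d) Entailed — 'drag' is an activity; 'was dragging' entails that some dragging happened, so 'dragged' holds.

(a), (b), (d)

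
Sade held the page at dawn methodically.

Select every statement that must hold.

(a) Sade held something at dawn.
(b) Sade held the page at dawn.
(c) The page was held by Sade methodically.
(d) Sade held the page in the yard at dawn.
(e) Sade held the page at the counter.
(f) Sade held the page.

(a), (b), (c), (f)

(a) Entailed — dropping 'methodically' and generalizing the patient leaves a sub-description the original still satisfies.
(b) Entailed — every conjunct here is already in the original holding event.
(c) Entailed — this follows by dropping conjuncts from the holding event's description.
(d) Not entailed — 'in the yard' adds information not in the original event.
(e) Not entailed — 'at the counter' adds information not in the original event.
(f) Entailed — this follows by dropping conjuncts from the holding event's description.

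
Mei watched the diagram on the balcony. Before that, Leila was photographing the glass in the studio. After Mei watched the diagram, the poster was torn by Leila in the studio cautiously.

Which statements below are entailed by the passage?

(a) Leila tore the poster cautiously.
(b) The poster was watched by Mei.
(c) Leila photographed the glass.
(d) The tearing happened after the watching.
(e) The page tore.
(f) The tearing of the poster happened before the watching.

(a), (d)

(a) Entailed — dropping 'in the studio' leaves a sub-description the original still satisfies.
(b) Not entailed — Mei watched the diagram, not the poster; the poster belongs to the tearing event.
(c) Not entailed — 'was photographing' is progressive on an accomplishment; it does not entail the completed 'photographed'.
(d) Entailed — the narrative places the watching before the tearing.
(e) Not entailed — the poster is what tore, not the page.
(f) Not entailed — the narrative places the watching before the tearing, not after.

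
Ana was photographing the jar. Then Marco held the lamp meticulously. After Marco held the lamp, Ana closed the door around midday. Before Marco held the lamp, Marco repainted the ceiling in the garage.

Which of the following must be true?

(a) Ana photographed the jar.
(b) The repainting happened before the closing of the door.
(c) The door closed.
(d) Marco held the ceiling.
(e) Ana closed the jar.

(b), (c)

(a) Not entailed — 'was photographing' is progressive on an accomplishment; it does not entail the completed 'photographed'.
(b) Entailed — the narrative places the repainting before the closing.
(c) Entailed — 'Ana closed the door' is causative; it entails the inchoative 'the door closed'.
(d) Not entailed — Marco held the lamp, not the ceiling; the ceiling belongs to the repainting event.
(e) Not entailed — Ana closed the door, not the jar; the jar belongs to the photographing event.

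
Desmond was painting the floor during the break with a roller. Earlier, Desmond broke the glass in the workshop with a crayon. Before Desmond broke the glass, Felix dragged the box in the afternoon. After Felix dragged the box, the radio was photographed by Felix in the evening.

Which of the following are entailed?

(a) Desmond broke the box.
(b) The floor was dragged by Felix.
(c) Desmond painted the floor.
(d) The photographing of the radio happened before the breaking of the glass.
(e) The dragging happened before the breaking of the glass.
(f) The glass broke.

(e), (f)

(a) Not entailed — Desmond broke the glass, not the box; the box belongs to the dragging event.
(b) Not entailed — Felix dragged the box, not the floor; the floor belongs to the painting event.
(c) Not entailed — 'was painting' is progressive on an accomplishment; it does not entail the completed 'painted'.
(d) Not entailed — the narrative doesn't order the photographing relative to the breaking.
(e) Entailed — the narrative places the dragging before the breaking.
(f) Entailed — 'Desmond broke the glass' is causative; it entails the inchoative 'the glass broke'.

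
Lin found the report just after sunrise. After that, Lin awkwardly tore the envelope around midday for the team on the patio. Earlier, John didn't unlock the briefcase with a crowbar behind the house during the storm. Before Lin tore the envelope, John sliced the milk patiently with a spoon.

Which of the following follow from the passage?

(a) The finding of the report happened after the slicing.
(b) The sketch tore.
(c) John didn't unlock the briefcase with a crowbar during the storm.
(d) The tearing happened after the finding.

(d)

(a) Not entailed — the narrative doesn't order the slicing relative to the finding.
(b) Not entailed — the envelope is what tore, not the sketch.
(c) Not entailed — dropping 'behind the house' under negation is not valid — the original leaves open that John unlocked the briefcase some other way.
(d) Entailed — the narrative places the finding before the tearing.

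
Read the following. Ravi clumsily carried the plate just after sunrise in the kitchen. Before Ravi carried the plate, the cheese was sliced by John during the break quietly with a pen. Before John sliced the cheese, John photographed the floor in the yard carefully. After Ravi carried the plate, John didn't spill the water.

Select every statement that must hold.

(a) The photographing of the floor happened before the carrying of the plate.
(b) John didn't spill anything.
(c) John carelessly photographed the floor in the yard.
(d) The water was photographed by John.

(a) Entailed — the narrative places the photographing before the carrying.
(b) Not entailed — the original only denies this specific event; John may have spilled something else.
(c) Not entailed — 'carelessly' adds a manner not in (and inconsistent with) the original.
(d) Not entailed — John photographed the floor, not the water; the water belongs to the spilling event.

(a)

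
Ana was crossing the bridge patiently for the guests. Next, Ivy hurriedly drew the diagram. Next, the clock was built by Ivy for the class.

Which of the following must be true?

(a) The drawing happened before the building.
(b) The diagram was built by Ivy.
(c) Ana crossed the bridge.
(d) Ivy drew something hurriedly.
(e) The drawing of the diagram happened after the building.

(a), (d)

(a) Entailed — the narrative places the drawing before the building.
(b) Not entailed — Ivy built the clock, not the diagram; the diagram belongs to the drawing event.
(c) Not entailed — 'was crossing' is progressive on an accomplishment; it does not entail the completed 'crossed'.
(d) Entailed — generalizing the patient leaves a sub-description the original still satisfies.
(e) Not entailed — the narrative places the drawing before the building, not after.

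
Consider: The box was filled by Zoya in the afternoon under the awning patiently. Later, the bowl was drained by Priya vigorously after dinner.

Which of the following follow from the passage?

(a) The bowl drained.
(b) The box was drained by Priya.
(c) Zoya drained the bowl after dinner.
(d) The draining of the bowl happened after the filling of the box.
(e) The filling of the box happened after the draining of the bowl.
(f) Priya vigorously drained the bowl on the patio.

(a), (d)

(a) Entailed — 'Priya drained the bowl' is causative; it entails the inchoative 'the bowl drained'.
(b) Not entailed — Priya drained the bowl, not the box; the box belongs to the filling event.
(c) Not entailed — the passage has Priya draining the bowl, not Zoya.
(d) Entailed — the narrative places the filling before the draining.
(e) Not entailed — the narrative places the filling before the draining, not after.
(f) Not entailed — 'on the patio' adds information not in the original event.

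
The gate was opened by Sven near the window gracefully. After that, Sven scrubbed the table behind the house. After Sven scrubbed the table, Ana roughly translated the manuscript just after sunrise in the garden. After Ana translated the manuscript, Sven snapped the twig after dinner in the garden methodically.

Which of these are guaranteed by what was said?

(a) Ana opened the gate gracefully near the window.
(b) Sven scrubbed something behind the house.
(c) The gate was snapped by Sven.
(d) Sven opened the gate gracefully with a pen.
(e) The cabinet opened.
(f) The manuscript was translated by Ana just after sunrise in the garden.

(a) Not entailed — the passage has Sven opening the gate, not Ana.
(b) Entailed — generalizing the patient leaves a sub-description the original still satisfies.
(c) Not entailed — Sven snapped the twig, not the gate; the gate belongs to the opening event.
(d) Not entailed — 'with a pen' adds information not in the original event.
(e) Not entailed — the gate is what opened, not the cabinet.
(f) Entailed — every conjunct here is already in the original translating event.

(b), (f)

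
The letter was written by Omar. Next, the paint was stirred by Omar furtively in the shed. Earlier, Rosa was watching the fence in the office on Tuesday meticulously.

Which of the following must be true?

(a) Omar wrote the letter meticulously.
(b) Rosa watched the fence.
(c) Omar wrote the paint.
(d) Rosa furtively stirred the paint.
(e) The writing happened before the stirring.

(a) Not entailed — 'meticulously' adds information not in the original event.
(b) Entailed — 'watch' is an activity; 'was watching' entails that some watching happened, so 'watched' holds.
(c) Not entailed — Omar wrote the letter, not the paint; the paint belongs to the stirring event.
(d) Not entailed — the passage has Omar stirring the paint, not Rosa.
(e) Entailed — the narrative places the writing before the stirring.

(b), (e)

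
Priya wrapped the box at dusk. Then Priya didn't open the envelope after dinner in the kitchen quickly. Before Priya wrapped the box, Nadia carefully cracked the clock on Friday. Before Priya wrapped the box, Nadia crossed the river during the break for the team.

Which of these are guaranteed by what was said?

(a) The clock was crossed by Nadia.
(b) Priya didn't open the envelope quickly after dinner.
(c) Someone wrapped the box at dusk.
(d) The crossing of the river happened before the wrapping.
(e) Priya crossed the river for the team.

(c), (d)

(a) Not entailed — Nadia crossed the river, not the clock; the clock belongs to the cracking event.
(b) Not entailed — dropping 'in the kitchen' under negation is not valid — the original leaves open that Priya opened the envelope some other way.
(c) Entailed — the original entails any weakening of itself; this just generalizes the agent.
(d) Entailed — the narrative places the crossing before the wrapping.
(e) Not entailed — the passage has Nadia crossing the river, not Priya.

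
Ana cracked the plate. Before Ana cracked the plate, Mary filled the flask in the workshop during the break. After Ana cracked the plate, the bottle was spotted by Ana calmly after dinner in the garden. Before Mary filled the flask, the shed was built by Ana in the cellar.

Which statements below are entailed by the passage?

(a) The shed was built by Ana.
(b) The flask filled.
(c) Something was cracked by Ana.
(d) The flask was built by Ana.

(a), (b), (c)

(a) Entailed — the original entails any weakening of itself; this just drops 'in the cellar'.
(b) Entailed — 'Mary filled the flask' is causative; it entails the inchoative 'the flask filled'.
(c) Entailed — generalizing the patient leaves a sub-description the original still satisfies.
(d) Not entailed — Ana built the shed, not the flask; the flask belongs to the filling event.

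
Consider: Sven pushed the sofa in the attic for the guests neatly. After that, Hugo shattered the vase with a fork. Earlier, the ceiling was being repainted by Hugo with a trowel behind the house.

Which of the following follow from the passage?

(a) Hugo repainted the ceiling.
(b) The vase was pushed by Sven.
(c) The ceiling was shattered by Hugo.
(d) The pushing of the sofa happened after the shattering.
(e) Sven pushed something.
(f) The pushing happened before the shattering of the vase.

(e), (f)

(a) Not entailed — 'was repainting' is progressive on an accomplishment; it does not entail the completed 'repainted'.
(b) Not entailed — Sven pushed the sofa, not the vase; the vase belongs to the shattering event.
(c) Not entailed — Hugo shattered the vase, not the ceiling; the ceiling belongs to the repainting event.
(d) Not entailed — the narrative places the pushing before the shattering, not after.
(e) Entailed — the original entails any weakening of itself; this just drops 'neatly', 'in the attic', 'for the guests' and generalizes the patient.
(f) Entailed — the narrative places the pushing before the shattering.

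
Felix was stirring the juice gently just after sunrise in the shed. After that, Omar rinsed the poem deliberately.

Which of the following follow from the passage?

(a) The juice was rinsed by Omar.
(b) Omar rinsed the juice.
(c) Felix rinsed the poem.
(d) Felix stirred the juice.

(a) Not entailed — Omar rinsed the poem, not the juice; the juice belongs to the stirring event.
(b) Not entailed — Omar rinsed the poem, not the juice; the juice belongs to the stirring event.
(c) Not entailed — the passage has Omar rinsing the poem, not Felix.
(d) Entailed — 'stir' is an activity; 'was stirring' entails that some stirring happened, so 'stirred' holds.

(d)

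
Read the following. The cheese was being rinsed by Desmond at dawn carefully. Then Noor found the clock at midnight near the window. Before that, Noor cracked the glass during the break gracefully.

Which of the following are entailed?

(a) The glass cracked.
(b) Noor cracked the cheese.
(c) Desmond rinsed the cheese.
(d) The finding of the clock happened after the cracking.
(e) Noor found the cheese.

(a) Entailed — 'Noor cracked the glass' is causative; it entails the inchoative 'the glass cracked'.
(b) Not entailed — Noor cracked the glass, not the cheese; the cheese belongs to the rinsing event.
(c) Entailed — 'rinse' is an activity; 'was rinsing' entails that some rinsing happened, so 'rinsed' holds.
(d) Entailed — the narrative places the cracking before the finding.
(e) Not entailed — Noor found the clock, not the cheese; the cheese belongs to the rinsing event.

(a), (c), (d)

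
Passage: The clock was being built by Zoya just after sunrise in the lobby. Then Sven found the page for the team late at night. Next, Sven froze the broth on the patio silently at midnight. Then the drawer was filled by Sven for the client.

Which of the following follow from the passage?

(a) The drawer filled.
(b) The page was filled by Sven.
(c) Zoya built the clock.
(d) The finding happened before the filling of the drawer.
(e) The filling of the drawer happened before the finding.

(a), (d)

(a) Entailed — 'Sven filled the drawer' is causative; it entails the inchoative 'the drawer filled'.
(b) Not entailed — Sven filled the drawer, not the page; the page belongs to the finding event.
(c) Not entailed — 'was building' is progressive on an accomplishment; it does not entail the completed 'built'.
(d) Entailed — the narrative places the finding before the filling.
(e) Not entailed — the narrative places the finding before the filling, not after.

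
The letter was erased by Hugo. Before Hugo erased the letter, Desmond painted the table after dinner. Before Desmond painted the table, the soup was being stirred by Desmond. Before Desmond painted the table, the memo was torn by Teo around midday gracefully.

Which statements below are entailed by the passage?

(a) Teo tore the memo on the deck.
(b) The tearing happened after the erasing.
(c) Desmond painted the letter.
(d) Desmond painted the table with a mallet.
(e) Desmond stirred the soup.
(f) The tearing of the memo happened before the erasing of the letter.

(a) Not entailed — 'on the deck' adds information not in the original event.
(b) Not entailed — the narrative places the tearing before the erasing, not after.
(c) Not entailed — Desmond painted the table, not the letter; the letter belongs to the erasing event.
(d) Not entailed — 'with a mallet' adds information not in the original event.
(e) Entailed — 'stir' is an activity; 'was stirring' entails that some stirring happened, so 'stirred' holds.
(f) Entailed — the narrative places the tearing before the erasing.

(e), (f)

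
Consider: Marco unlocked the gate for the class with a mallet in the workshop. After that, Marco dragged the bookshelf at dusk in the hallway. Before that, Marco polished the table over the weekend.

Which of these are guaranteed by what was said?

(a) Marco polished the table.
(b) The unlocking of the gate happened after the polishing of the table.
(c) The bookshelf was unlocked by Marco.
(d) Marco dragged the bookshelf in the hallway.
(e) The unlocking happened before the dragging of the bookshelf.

(a) Entailed — this follows by dropping conjuncts from the polishing event's description.
(b) Not entailed — the narrative doesn't order the polishing relative to the unlocking.
(c) Not entailed — Marco unlocked the gate, not the bookshelf; the bookshelf belongs to the dragging event.
(d) Entailed — this follows by dropping conjuncts from the dragging event's description.
(e) Entailed — the narrative places the unlocking before the dragging.

(a), (d), (e)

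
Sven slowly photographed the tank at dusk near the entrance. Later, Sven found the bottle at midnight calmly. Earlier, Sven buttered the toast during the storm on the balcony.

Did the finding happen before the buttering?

no

The narrative orders the buttering before the finding.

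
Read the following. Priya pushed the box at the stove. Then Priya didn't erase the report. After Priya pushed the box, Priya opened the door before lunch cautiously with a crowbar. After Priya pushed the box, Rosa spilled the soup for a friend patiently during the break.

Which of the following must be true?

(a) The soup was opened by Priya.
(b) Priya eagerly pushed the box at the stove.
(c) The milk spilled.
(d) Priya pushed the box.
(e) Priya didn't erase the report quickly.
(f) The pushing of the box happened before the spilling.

(a) Not entailed — Priya opened the door, not the soup; the soup belongs to the spilling event.
(b) Not entailed — 'eagerly' adds information not in the original event.
(c) Not entailed — the soup is what spilled, not the milk.
(d) Entailed — dropping 'at the stove' leaves a sub-description the original still satisfies.
(e) Entailed — under negation, adding a further restriction is entailed: if no such erasing event occurred, none occurred quickly either.
(f) Entailed — the narrative places the pushing before the spilling.

(d), (e), (f)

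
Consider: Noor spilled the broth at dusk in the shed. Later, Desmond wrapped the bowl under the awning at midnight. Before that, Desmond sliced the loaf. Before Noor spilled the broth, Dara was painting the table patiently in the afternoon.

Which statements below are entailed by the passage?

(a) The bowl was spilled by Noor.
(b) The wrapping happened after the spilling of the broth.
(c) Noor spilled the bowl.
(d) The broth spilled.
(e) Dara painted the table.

(a) Not entailed — Noor spilled the broth, not the bowl; the bowl belongs to the wrapping event.
(b) Entailed — the narrative places the spilling before the wrapping.
(c) Not entailed — Noor spilled the broth, not the bowl; the bowl belongs to the wrapping event.
(d) Entailed — 'Noor spilled the broth' is causative; it entails the inchoative 'the broth spilled'.
(e) Not entailed — 'was painting' is progressive on an accomplishment; it does not entail the completed 'painted'.

(b), (d)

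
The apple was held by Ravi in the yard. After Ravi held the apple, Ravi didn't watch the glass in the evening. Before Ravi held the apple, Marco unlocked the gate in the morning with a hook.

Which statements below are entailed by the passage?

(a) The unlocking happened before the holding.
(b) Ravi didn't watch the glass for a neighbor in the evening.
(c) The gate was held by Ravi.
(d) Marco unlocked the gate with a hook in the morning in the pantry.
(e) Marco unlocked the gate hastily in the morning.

(a) Entailed — the narrative places the unlocking before the holding.
(b) Entailed — under negation, adding a further restriction is entailed: if no such watching event occurred, none occurred for a neighbor either.
(c) Not entailed — Ravi held the apple, not the gate; the gate belongs to the unlocking event.
(d) Not entailed — 'in the pantry' adds information not in the original event.
(e) Not entailed — 'hastily' adds information not in the original event.

(a), (b)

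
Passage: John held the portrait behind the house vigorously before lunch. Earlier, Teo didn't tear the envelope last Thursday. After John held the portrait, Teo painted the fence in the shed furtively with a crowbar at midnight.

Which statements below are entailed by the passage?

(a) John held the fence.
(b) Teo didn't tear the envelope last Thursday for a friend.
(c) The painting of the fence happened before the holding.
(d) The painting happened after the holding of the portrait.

(a) Not entailed — John held the portrait, not the fence; the fence belongs to the painting event.
(b) Entailed — under negation, adding a further restriction is entailed: if no such tearing event occurred, none occurred for a friend either.
(c) Not entailed — the narrative places the holding before the painting, not after.
(d) Entailed — the narrative places the holding before the painting.

(b), (d)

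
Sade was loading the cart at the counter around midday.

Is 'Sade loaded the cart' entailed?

'was loading' is progressive; for an accomplishment like 'load the cart', it doesn't entail completion.

no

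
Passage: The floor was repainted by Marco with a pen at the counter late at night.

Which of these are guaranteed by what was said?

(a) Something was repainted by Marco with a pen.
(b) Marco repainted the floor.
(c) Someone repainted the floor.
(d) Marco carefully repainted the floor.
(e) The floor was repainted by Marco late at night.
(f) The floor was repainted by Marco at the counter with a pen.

(a), (b), (c), (e), (f)

(a) Entailed — dropping 'late at night', 'at the counter' and generalizing the patient leaves a sub-description the original still satisfies.
(b) Entailed — every conjunct here is already in the original repainting event.
(c) Entailed — dropping 'with a pen', 'late at night', 'at the counter' and generalizing the agent leaves a sub-description the original still satisfies.
(d) Not entailed — 'carefully' adds information not in the original event.
(e) Entailed — this follows by dropping conjuncts from the repainting event's description.
(f) Entailed — this follows by dropping conjuncts from the repainting event's description.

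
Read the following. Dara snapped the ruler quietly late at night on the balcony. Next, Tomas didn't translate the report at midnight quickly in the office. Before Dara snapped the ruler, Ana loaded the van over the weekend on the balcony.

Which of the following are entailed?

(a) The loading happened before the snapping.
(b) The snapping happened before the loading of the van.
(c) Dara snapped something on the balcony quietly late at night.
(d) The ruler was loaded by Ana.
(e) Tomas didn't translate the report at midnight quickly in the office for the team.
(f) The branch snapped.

(a), (c), (e)

(a) Entailed — the narrative places the loading before the snapping.
(b) Not entailed — the narrative places the loading before the snapping, not after.
(c) Entailed — generalizing the patient leaves a sub-description the original still satisfies.
(d) Not entailed — Ana loaded the van, not the ruler; the ruler belongs to the snapping event.
(e) Entailed — under negation, adding a further restriction is entailed: if no such translating event occurred, none occurred for the team either.
(f) Not entailed — the ruler is what snapped, not the branch.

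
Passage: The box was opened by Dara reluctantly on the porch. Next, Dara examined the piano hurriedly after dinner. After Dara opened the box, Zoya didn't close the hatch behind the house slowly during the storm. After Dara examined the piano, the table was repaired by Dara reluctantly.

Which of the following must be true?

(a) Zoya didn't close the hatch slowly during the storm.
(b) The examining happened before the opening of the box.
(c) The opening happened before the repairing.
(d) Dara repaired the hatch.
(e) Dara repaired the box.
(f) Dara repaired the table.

(a) Not entailed — dropping 'behind the house' under negation is not valid — the original leaves open that Zoya closed the hatch some other way.
(b) Not entailed — the narrative places the opening before the examining, not after.
(c) Entailed — the narrative places the opening before the repairing.
(d) Not entailed — Dara repaired the table, not the hatch; the hatch belongs to the closing event.
(e) Not entailed — Dara repaired the table, not the box; the box belongs to the opening event.
(f) Entailed — every conjunct here is already in the original repairing event.

(c), (f)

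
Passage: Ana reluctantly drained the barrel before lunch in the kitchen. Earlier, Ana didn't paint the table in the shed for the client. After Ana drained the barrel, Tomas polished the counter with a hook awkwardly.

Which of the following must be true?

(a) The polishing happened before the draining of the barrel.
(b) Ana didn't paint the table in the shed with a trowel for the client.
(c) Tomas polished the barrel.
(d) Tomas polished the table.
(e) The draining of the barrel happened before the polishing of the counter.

(b), (e)

(a) Not entailed — the narrative places the draining before the polishing, not after.
(b) Entailed — under negation, adding a further restriction is entailed: if no such painting event occurred, none occurred with a trowel either.
(c) Not entailed — Tomas polished the counter, not the barrel; the barrel belongs to the draining event.
(d) Not entailed — Tomas polished the counter, not the table; the table belongs to the painting event.
(e) Entailed — the narrative places the draining before the polishing.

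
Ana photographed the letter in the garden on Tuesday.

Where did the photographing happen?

in the garden

'in the garden' marks the location of the photographing event.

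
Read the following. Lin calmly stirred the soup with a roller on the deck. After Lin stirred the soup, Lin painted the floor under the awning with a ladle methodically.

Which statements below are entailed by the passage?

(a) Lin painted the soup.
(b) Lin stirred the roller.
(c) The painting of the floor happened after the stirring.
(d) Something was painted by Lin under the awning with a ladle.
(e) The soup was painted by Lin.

(c), (d)

(a) Not entailed — Lin painted the floor, not the soup; the soup belongs to the stirring event.
(b) Not entailed — the roller is the instrument, not what was stirred.
(c) Entailed — the narrative places the stirring before the painting.
(d) Entailed — dropping 'methodically' and generalizing the patient leaves a sub-description the original still satisfies.
(e) Not entailed — Lin painted the floor, not the soup; the soup belongs to the stirring event.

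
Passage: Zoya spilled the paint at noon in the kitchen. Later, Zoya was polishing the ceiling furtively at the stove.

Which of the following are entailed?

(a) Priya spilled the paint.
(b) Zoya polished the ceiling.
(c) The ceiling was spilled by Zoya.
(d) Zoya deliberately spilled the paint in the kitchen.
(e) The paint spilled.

(b), (e)

(a) Not entailed — the passage has Zoya spilling the paint, not Priya.
(b) Entailed — 'polish' is an activity; 'was polishing' entails that some polishing happened, so 'polished' holds.
(c) Not entailed — Zoya spilled the paint, not the ceiling; the ceiling belongs to the polishing event.
(d) Not entailed — 'deliberately' adds information not in the original event.
(e) Entailed — 'Zoya spilled the paint' is causative; it entails the inchoative 'the paint spilled'.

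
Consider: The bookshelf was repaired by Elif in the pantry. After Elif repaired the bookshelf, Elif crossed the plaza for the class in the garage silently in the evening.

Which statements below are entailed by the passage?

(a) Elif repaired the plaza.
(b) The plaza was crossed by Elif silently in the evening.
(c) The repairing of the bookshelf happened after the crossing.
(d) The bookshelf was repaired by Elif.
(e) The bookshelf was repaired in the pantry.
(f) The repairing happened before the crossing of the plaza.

(b), (d), (e), (f)

(a) Not entailed — Elif repaired the bookshelf, not the plaza; the plaza belongs to the crossing event.
(b) Entailed — this follows by dropping conjuncts from the crossing event's description.
(c) Not entailed — the narrative places the repairing before the crossing, not after.
(d) Entailed — every conjunct here is already in the original repairing event.
(e) Entailed — every conjunct here is already in the original repairing event.
(f) Entailed — the narrative places the repairing before the crossing.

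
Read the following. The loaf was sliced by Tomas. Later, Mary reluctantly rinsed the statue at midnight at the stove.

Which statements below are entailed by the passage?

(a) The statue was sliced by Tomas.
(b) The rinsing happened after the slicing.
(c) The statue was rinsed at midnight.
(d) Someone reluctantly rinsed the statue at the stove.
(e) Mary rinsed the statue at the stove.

(b), (c), (d), (e)

(a) Not entailed — Tomas sliced the loaf, not the statue; the statue belongs to the rinsing event.
(b) Entailed — the narrative places the slicing before the rinsing.
(c) Entailed — every conjunct here is already in the original rinsing event.
(d) Entailed — every conjunct here is already in the original rinsing event.
(e) Entailed — dropping 'at midnight', 'reluctantly' leaves a sub-description the original still satisfies.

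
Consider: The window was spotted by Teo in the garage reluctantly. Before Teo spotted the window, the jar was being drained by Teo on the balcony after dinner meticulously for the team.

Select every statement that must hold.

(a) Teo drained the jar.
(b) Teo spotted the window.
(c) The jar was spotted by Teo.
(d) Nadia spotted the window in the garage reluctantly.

(b)

(a) Not entailed — 'was draining' is progressive on an accomplishment; it does not entail the completed 'drained'.
(b) Entailed — every conjunct here is already in the original spotting event.
(c) Not entailed — Teo spotted the window, not the jar; the jar belongs to the draining event.
(d) Not entailed — the passage has Teo spotting the window, not Nadia.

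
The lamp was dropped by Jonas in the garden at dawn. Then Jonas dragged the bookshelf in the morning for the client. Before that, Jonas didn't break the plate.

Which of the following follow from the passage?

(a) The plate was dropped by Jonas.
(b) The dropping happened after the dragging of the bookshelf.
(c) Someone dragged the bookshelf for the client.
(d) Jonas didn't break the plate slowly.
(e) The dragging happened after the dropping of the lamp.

(c), (d), (e)

(a) Not entailed — Jonas dropped the lamp, not the plate; the plate belongs to the breaking event.
(b) Not entailed — the narrative places the dropping before the dragging, not after.
(c) Entailed — the original entails any weakening of itself; this just drops 'in the morning' and generalizes the agent.
(d) Entailed — under negation, adding a further restriction is entailed: if no such breaking event occurred, none occurred slowly either.
(e) Entailed — the narrative places the dropping before the dragging.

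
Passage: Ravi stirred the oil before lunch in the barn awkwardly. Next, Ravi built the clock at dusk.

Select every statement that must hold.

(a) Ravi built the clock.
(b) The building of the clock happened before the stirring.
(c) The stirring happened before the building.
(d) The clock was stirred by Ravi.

(a) Entailed — the original entails any weakening of itself; this just drops 'at dusk'.
(b) Not entailed — the narrative places the stirring before the building, not after.
(c) Entailed — the narrative places the stirring before the building.
(d) Not entailed — Ravi stirred the oil, not the clock; the clock belongs to the building event.

(a), (c)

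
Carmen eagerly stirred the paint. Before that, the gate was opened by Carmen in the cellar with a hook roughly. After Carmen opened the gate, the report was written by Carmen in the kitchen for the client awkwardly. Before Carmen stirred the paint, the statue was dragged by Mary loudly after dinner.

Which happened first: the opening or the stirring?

The connectives place the opening before the stirring.

the opening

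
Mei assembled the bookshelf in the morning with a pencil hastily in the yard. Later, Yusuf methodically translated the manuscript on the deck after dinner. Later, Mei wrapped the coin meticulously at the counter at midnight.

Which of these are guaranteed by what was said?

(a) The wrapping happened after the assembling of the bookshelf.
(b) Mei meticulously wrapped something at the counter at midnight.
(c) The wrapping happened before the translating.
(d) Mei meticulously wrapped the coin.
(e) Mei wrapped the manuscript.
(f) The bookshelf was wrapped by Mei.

(a), (b), (d)

(a) Entailed — the narrative places the assembling before the wrapping.
(b) Entailed — the original entails any weakening of itself; this just generalizes the patient.
(c) Not entailed — the narrative places the translating before the wrapping, not after.
(d) Entailed — the original entails any weakening of itself; this just drops 'at the counter', 'at midnight'.
(e) Not entailed — Mei wrapped the coin, not the manuscript; the manuscript belongs to the translating event.
(f) Not entailed — Mei wrapped the coin, not the bookshelf; the bookshelf belongs to the assembling event.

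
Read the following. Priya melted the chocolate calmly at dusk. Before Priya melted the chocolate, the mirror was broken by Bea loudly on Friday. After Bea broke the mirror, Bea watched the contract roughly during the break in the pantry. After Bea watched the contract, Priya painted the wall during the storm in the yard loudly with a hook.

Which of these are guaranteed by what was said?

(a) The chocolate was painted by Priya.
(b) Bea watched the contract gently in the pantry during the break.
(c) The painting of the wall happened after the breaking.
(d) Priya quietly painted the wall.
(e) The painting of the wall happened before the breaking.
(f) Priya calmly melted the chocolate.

(c), (f)

(a) Not entailed — Priya painted the wall, not the chocolate; the chocolate belongs to the melting event.
(b) Not entailed — 'gently' adds a manner not in (and inconsistent with) the original.
(c) Entailed — the narrative places the breaking before the painting.
(d) Not entailed — 'quietly' adds a manner not in (and inconsistent with) the original.
(e) Not entailed — the narrative places the breaking before the painting, not after.
(f) Entailed — the original entails any weakening of itself; this just drops 'at dusk'.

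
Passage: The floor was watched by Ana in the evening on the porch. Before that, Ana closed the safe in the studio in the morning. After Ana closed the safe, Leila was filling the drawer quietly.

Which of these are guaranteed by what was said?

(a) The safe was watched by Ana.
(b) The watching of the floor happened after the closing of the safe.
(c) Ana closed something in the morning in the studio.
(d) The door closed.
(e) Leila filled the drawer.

(a) Not entailed — Ana watched the floor, not the safe; the safe belongs to the closing event.
(b) Entailed — the narrative places the closing before the watching.
(c) Entailed — generalizing the patient leaves a sub-description the original still satisfies.
(d) Not entailed — the safe is what closed, not the door.
(e) Not entailed — 'was filling' is progressive on an accomplishment; it does not entail the completed 'filled'.

(b), (c)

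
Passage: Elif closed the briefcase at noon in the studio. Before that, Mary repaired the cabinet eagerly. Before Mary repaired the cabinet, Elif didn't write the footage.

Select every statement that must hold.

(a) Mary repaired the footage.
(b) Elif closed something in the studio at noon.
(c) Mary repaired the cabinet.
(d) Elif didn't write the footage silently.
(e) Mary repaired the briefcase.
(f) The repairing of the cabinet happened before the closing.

(b), (c), (d), (f)

(a) Not entailed — Mary repaired the cabinet, not the footage; the footage belongs to the writing event.
(b) Entailed — generalizing the patient leaves a sub-description the original still satisfies.
(c) Entailed — the original entails any weakening of itself; this just drops 'eagerly'.
(d) Entailed — under negation, adding a further restriction is entailed: if no such writing event occurred, none occurred silently either.
(e) Not entailed — Mary repaired the cabinet, not the briefcase; the briefcase belongs to the closing event.
(f) Entailed — the narrative places the repairing before the closing.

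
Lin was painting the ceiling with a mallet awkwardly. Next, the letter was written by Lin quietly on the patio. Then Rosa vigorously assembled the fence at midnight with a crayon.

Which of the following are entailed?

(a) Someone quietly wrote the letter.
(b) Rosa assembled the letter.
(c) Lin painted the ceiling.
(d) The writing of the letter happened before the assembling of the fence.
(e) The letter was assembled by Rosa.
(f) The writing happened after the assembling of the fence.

(a), (d)

(a) Entailed — the original entails any weakening of itself; this just drops 'on the patio' and generalizes the agent.
(b) Not entailed — Rosa assembled the fence, not the letter; the letter belongs to the writing event.
(c) Not entailed — 'was painting' is progressive on an accomplishment; it does not entail the completed 'painted'.
(d) Entailed — the narrative places the writing before the assembling.
(e) Not entailed — Rosa assembled the fence, not the letter; the letter belongs to the writing event.
(f) Not entailed — the narrative places the writing before the assembling, not after.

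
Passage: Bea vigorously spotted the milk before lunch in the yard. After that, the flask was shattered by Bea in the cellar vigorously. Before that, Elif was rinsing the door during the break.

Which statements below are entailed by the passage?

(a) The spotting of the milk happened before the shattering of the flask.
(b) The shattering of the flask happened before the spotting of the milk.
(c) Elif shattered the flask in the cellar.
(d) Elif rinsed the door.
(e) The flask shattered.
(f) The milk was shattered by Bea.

(a), (d), (e)

(a) Entailed — the narrative places the spotting before the shattering.
(b) Not entailed — the narrative places the spotting before the shattering, not after.
(c) Not entailed — the passage has Bea shattering the flask, not Elif.
(d) Entailed — 'rinse' is an activity; 'was rinsing' entails that some rinsing happened, so 'rinsed' holds.
(e) Entailed — 'Bea shattered the flask' is causative; it entails the inchoative 'the flask shattered'.
(f) Not entailed — Bea shattered the flask, not the milk; the milk belongs to the spotting event.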